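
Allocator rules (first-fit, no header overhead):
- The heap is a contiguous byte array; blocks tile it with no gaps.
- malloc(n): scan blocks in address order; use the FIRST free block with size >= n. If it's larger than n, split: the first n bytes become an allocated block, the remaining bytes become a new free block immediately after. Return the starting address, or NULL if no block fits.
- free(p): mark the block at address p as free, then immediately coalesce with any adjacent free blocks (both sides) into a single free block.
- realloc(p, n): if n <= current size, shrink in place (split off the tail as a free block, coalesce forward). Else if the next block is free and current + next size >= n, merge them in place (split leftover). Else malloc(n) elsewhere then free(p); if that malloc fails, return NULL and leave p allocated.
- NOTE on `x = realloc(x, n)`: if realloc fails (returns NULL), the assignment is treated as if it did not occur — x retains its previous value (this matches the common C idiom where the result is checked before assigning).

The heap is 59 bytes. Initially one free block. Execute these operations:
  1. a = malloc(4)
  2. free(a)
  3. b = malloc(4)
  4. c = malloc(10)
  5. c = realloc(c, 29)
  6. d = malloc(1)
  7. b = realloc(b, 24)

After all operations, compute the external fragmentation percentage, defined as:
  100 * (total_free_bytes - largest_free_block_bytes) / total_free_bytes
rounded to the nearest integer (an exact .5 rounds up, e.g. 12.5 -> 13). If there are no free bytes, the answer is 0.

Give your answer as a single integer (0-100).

Op 1: a = malloc(4) -> a = 0; heap: [0-3 ALLOC][4-58 FREE]
Op 2: free(a) -> (freed a); heap: [0-58 FREE]
Op 3: b = malloc(4) -> b = 0; heap: [0-3 ALLOC][4-58 FREE]
Op 4: c = malloc(10) -> c = 4; heap: [0-3 ALLOC][4-13 ALLOC][14-58 FREE]
Op 5: c = realloc(c, 29) -> c = 4; heap: [0-3 ALLOC][4-32 ALLOC][33-58 FREE]
Op 6: d = malloc(1) -> d = 33; heap: [0-3 ALLOC][4-32 ALLOC][33-33 ALLOC][34-58 FREE]
Op 7: b = realloc(b, 24) -> b = 34; heap: [0-3 FREE][4-32 ALLOC][33-33 ALLOC][34-57 ALLOC][58-58 FREE]
Free blocks: [4 1] total_free=5 largest=4 -> 100*(5-4)/5 = 100/5 = 20

Answer: 20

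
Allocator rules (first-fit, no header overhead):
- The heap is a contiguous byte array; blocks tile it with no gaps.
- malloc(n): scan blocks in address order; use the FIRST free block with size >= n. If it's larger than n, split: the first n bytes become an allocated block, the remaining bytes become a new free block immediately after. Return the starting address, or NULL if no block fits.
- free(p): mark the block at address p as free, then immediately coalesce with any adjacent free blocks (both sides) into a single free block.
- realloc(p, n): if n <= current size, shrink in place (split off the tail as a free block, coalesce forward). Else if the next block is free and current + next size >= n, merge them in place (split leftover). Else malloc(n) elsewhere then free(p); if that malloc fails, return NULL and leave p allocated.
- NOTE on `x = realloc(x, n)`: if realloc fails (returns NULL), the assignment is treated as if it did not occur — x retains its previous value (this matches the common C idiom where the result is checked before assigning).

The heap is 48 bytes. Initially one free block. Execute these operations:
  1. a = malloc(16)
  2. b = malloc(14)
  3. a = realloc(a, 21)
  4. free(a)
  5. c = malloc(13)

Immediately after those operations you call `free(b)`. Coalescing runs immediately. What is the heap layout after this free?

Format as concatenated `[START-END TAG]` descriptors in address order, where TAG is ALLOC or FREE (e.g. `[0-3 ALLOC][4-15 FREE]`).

Op 1: a = malloc(16) -> a = 0; heap: [0-15 ALLOC][16-47 FREE]
Op 2: b = malloc(14) -> b = 16; heap: [0-15 ALLOC][16-29 ALLOC][30-47 FREE]
Op 3: a = realloc(a, 21) -> NULL (a unchanged); heap: [0-15 ALLOC][16-29 ALLOC][30-47 FREE]
Op 4: free(a) -> (freed a); heap: [0-15 FREE][16-29 ALLOC][30-47 FREE]
Op 5: c = malloc(13) -> c = 0; heap: [0-12 ALLOC][13-15 FREE][16-29 ALLOC][30-47 FREE]
free(b): b = 16 -> block [16-29 ALLOC]; mark free, coalesce with adjacent free neighbors -> [0-12 ALLOC][13-47 FREE]

Answer: [0-12 ALLOC][13-47 FREE]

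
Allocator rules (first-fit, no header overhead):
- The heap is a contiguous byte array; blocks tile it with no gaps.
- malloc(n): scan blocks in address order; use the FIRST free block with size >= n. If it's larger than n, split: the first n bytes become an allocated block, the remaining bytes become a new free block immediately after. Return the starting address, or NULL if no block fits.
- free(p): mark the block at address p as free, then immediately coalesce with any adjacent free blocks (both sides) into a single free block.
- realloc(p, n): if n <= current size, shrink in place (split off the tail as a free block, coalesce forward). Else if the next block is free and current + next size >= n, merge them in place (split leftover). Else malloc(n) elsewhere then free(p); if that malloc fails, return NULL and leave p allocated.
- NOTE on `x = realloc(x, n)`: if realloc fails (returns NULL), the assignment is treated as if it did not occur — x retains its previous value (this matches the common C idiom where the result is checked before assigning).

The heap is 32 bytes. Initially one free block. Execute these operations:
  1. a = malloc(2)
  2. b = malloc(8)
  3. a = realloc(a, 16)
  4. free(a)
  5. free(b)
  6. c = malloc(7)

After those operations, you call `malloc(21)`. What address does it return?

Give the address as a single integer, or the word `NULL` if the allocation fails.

Op 1: a = malloc(2) -> a = 0; heap: [0-1 ALLOC][2-31 FREE]
Op 2: b = malloc(8) -> b = 2; heap: [0-1 ALLOC][2-9 ALLOC][10-31 FREE]
Op 3: a = realloc(a, 16) -> a = 10; heap: [0-1 FREE][2-9 ALLOC][10-25 ALLOC][26-31 FREE]
Op 4: free(a) -> (freed a); heap: [0-1 FREE][2-9 ALLOC][10-31 FREE]
Op 5: free(b) -> (freed b); heap: [0-31 FREE]
Op 6: c = malloc(7) -> c = 0; heap: [0-6 ALLOC][7-31 FREE]
malloc(21): first-fit scan over [0-6 ALLOC][7-31 FREE] -> 7

Answer: 7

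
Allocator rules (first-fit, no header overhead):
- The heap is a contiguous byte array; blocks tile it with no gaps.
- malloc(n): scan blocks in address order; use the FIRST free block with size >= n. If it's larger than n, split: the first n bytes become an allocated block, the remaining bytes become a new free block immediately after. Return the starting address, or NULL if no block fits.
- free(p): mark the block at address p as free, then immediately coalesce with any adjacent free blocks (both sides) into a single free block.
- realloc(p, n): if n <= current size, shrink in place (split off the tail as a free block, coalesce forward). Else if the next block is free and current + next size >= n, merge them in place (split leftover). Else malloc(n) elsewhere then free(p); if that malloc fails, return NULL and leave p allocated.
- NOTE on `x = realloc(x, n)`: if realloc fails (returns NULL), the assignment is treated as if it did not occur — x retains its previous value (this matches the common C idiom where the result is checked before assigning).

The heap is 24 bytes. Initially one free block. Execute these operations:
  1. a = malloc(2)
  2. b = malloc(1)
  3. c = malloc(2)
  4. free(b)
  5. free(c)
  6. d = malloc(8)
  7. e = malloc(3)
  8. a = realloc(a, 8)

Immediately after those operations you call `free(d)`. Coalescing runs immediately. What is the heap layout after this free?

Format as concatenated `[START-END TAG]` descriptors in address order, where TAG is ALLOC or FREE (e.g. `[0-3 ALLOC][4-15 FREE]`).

Answer: [0-9 FREE][10-12 ALLOC][13-20 ALLOC][21-23 FREE]

Derivation:
Op 1: a = malloc(2) -> a = 0; heap: [0-1 ALLOC][2-23 FREE]
Op 2: b = malloc(1) -> b = 2; heap: [0-1 ALLOC][2-2 ALLOC][3-23 FREE]
Op 3: c = malloc(2) -> c = 3; heap: [0-1 ALLOC][2-2 ALLOC][3-4 ALLOC][5-23 FREE]
Op 4: free(b) -> (freed b); heap: [0-1 ALLOC][2-2 FREE][3-4 ALLOC][5-23 FREE]
Op 5: free(c) -> (freed c); heap: [0-1 ALLOC][2-23 FREE]
Op 6: d = malloc(8) -> d = 2; heap: [0-1 ALLOC][2-9 ALLOC][10-23 FREE]
Op 7: e = malloc(3) -> e = 10; heap: [0-1 ALLOC][2-9 ALLOC][10-12 ALLOC][13-23 FREE]
Op 8: a = realloc(a, 8) -> a = 13; heap: [0-1 FREE][2-9 ALLOC][10-12 ALLOC][13-20 ALLOC][21-23 FREE]
free(d): d = 2 -> block [2-9 ALLOC]; mark free, coalesce with adjacent free neighbors -> [0-9 FREE][10-12 ALLOC][13-20 ALLOC][21-23 FREE]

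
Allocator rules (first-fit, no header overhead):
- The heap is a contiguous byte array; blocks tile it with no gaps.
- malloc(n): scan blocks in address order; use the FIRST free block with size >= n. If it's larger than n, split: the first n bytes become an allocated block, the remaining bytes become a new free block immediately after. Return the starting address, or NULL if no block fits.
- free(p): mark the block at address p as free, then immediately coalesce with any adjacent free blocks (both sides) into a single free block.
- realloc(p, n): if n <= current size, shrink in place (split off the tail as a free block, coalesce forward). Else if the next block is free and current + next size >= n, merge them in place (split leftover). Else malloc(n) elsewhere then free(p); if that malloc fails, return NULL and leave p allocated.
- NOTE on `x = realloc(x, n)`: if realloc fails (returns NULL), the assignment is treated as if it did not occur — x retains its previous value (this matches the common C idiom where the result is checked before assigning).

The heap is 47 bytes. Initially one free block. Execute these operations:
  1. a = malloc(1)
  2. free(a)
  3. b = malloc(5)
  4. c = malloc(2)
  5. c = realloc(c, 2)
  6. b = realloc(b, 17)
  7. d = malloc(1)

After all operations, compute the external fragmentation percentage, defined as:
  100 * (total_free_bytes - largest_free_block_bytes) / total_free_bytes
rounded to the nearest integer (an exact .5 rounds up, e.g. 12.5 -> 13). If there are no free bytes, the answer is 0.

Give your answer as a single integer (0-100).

Answer: 15

Derivation:
Op 1: a = malloc(1) -> a = 0; heap: [0-0 ALLOC][1-46 FREE]
Op 2: free(a) -> (freed a); heap: [0-46 FREE]
Op 3: b = malloc(5) -> b = 0; heap: [0-4 ALLOC][5-46 FREE]
Op 4: c = malloc(2) -> c = 5; heap: [0-4 ALLOC][5-6 ALLOC][7-46 FREE]
Op 5: c = realloc(c, 2) -> c = 5; heap: [0-4 ALLOC][5-6 ALLOC][7-46 FREE]
Op 6: b = realloc(b, 17) -> b = 7; heap: [0-4 FREE][5-6 ALLOC][7-23 ALLOC][24-46 FREE]
Op 7: d = malloc(1) -> d = 0; heap: [0-0 ALLOC][1-4 FREE][5-6 ALLOC][7-23 ALLOC][24-46 FREE]
Free blocks: [4 23] total_free=27 largest=23 -> 100*(27-23)/27 = 400/27 ≈ 14.815 -> rounds to 15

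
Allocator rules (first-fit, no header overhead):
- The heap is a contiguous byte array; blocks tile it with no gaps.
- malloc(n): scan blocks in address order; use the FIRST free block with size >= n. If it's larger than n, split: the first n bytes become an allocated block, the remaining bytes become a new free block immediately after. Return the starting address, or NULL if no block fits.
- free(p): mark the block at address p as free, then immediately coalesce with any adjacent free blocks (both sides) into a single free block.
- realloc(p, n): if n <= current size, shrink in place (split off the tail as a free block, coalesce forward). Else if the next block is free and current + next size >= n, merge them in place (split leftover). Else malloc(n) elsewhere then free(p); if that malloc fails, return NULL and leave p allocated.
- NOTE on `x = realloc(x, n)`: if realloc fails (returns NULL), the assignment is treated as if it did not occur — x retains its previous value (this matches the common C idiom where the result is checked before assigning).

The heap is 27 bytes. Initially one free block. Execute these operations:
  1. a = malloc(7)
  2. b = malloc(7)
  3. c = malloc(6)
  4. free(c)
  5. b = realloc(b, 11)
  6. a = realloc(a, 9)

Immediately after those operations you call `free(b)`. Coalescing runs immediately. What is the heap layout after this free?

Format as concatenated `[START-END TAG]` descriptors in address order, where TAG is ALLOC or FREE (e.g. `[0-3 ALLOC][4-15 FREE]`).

Op 1: a = malloc(7) -> a = 0; heap: [0-6 ALLOC][7-26 FREE]
Op 2: b = malloc(7) -> b = 7; heap: [0-6 ALLOC][7-13 ALLOC][14-26 FREE]
Op 3: c = malloc(6) -> c = 14; heap: [0-6 ALLOC][7-13 ALLOC][14-19 ALLOC][20-26 FREE]
Op 4: free(c) -> (freed c); heap: [0-6 ALLOC][7-13 ALLOC][14-26 FREE]
Op 5: b = realloc(b, 11) -> b = 7; heap: [0-6 ALLOC][7-17 ALLOC][18-26 FREE]
Op 6: a = realloc(a, 9) -> a = 18; heap: [0-6 FREE][7-17 ALLOC][18-26 ALLOC]
free(b): b = 7 -> block [7-17 ALLOC]; mark free, coalesce with adjacent free neighbors -> [0-17 FREE][18-26 ALLOC]

Answer: [0-17 FREE][18-26 ALLOC]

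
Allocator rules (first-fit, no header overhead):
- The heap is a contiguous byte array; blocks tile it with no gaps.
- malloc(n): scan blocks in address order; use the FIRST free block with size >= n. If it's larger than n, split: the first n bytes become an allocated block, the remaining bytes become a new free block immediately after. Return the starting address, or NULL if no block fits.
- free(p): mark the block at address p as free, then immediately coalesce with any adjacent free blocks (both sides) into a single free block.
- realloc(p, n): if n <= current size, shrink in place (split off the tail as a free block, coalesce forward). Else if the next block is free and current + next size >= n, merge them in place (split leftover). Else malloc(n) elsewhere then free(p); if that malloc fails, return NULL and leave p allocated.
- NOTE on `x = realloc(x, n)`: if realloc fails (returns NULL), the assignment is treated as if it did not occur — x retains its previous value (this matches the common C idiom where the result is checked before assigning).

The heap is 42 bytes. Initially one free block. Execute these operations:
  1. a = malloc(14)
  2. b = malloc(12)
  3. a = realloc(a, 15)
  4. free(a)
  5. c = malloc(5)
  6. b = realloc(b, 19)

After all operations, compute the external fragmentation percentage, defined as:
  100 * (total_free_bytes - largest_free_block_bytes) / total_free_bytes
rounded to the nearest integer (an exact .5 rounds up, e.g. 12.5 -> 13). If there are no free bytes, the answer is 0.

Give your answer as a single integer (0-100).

Answer: 50

Derivation:
Op 1: a = malloc(14) -> a = 0; heap: [0-13 ALLOC][14-41 FREE]
Op 2: b = malloc(12) -> b = 14; heap: [0-13 ALLOC][14-25 ALLOC][26-41 FREE]
Op 3: a = realloc(a, 15) -> a = 26; heap: [0-13 FREE][14-25 ALLOC][26-40 ALLOC][41-41 FREE]
Op 4: free(a) -> (freed a); heap: [0-13 FREE][14-25 ALLOC][26-41 FREE]
Op 5: c = malloc(5) -> c = 0; heap: [0-4 ALLOC][5-13 FREE][14-25 ALLOC][26-41 FREE]
Op 6: b = realloc(b, 19) -> b = 14; heap: [0-4 ALLOC][5-13 FREE][14-32 ALLOC][33-41 FREE]
Free blocks: [9 9] total_free=18 largest=9 -> 100*(18-9)/18 = 900/18 = 50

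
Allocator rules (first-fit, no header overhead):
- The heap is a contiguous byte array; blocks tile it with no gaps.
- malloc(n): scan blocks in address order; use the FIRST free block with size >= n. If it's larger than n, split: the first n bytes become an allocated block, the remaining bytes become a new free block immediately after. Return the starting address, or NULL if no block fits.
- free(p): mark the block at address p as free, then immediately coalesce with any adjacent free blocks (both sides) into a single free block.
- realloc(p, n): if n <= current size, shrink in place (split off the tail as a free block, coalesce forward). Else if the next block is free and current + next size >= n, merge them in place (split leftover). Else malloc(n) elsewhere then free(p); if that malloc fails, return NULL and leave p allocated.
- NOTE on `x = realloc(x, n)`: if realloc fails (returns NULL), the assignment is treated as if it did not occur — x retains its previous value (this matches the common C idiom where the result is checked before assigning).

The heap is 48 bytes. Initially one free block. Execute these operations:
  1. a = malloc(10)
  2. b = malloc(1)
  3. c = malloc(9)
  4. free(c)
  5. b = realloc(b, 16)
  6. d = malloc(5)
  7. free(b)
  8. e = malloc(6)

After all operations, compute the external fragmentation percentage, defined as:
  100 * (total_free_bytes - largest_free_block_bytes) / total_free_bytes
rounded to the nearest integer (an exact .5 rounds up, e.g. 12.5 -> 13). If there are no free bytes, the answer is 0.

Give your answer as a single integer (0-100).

Op 1: a = malloc(10) -> a = 0; heap: [0-9 ALLOC][10-47 FREE]
Op 2: b = malloc(1) -> b = 10; heap: [0-9 ALLOC][10-10 ALLOC][11-47 FREE]
Op 3: c = malloc(9) -> c = 11; heap: [0-9 ALLOC][10-10 ALLOC][11-19 ALLOC][20-47 FREE]
Op 4: free(c) -> (freed c); heap: [0-9 ALLOC][10-10 ALLOC][11-47 FREE]
Op 5: b = realloc(b, 16) -> b = 10; heap: [0-9 ALLOC][10-25 ALLOC][26-47 FREE]
Op 6: d = malloc(5) -> d = 26; heap: [0-9 ALLOC][10-25 ALLOC][26-30 ALLOC][31-47 FREE]
Op 7: free(b) -> (freed b); heap: [0-9 ALLOC][10-25 FREE][26-30 ALLOC][31-47 FREE]
Op 8: e = malloc(6) -> e = 10; heap: [0-9 ALLOC][10-15 ALLOC][16-25 FREE][26-30 ALLOC][31-47 FREE]
Free blocks: [10 17] total_free=27 largest=17 -> 100*(27-17)/27 = 1000/27 ≈ 37.037 -> rounds to 37

Answer: 37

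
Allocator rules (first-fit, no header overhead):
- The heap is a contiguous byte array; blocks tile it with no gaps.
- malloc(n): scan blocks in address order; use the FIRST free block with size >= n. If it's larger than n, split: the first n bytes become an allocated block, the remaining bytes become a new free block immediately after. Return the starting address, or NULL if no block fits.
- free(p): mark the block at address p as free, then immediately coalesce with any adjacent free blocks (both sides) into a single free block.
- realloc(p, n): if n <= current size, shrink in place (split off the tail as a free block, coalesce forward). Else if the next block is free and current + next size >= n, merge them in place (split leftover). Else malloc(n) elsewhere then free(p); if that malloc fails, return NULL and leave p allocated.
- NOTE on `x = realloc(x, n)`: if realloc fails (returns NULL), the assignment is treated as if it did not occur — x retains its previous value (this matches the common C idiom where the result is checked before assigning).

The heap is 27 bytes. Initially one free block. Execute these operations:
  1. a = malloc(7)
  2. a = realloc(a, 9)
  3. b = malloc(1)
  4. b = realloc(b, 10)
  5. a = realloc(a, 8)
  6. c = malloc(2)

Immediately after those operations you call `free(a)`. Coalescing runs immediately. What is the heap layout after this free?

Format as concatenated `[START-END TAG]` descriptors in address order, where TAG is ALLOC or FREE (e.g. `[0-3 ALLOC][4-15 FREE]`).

Op 1: a = malloc(7) -> a = 0; heap: [0-6 ALLOC][7-26 FREE]
Op 2: a = realloc(a, 9) -> a = 0; heap: [0-8 ALLOC][9-26 FREE]
Op 3: b = malloc(1) -> b = 9; heap: [0-8 ALLOC][9-9 ALLOC][10-26 FREE]
Op 4: b = realloc(b, 10) -> b = 9; heap: [0-8 ALLOC][9-18 ALLOC][19-26 FREE]
Op 5: a = realloc(a, 8) -> a = 0; heap: [0-7 ALLOC][8-8 FREE][9-18 ALLOC][19-26 FREE]
Op 6: c = malloc(2) -> c = 19; heap: [0-7 ALLOC][8-8 FREE][9-18 ALLOC][19-20 ALLOC][21-26 FREE]
free(a): a = 0 -> block [0-7 ALLOC]; mark free, coalesce with adjacent free neighbors -> [0-8 FREE][9-18 ALLOC][19-20 ALLOC][21-26 FREE]

Answer: [0-8 FREE][9-18 ALLOC][19-20 ALLOC][21-26 FREE]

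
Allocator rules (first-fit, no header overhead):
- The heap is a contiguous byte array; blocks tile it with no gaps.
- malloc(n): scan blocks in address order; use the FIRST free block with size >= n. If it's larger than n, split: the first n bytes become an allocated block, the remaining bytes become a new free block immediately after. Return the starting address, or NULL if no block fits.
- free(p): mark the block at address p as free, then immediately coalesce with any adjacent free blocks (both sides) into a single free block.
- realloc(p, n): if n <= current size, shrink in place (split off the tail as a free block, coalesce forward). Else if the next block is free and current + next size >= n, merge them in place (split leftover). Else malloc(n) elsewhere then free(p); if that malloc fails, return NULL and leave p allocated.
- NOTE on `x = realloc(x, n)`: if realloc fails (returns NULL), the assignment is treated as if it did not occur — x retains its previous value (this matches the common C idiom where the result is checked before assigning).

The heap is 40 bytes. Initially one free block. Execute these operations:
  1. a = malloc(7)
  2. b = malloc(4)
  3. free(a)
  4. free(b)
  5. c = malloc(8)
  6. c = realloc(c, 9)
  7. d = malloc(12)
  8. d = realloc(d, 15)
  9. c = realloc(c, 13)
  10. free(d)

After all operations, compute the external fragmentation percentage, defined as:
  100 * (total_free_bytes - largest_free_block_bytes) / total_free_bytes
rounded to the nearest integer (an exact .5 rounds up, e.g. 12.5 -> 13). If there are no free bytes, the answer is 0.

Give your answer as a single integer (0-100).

Answer: 11

Derivation:
Op 1: a = malloc(7) -> a = 0; heap: [0-6 ALLOC][7-39 FREE]
Op 2: b = malloc(4) -> b = 7; heap: [0-6 ALLOC][7-10 ALLOC][11-39 FREE]
Op 3: free(a) -> (freed a); heap: [0-6 FREE][7-10 ALLOC][11-39 FREE]
Op 4: free(b) -> (freed b); heap: [0-39 FREE]
Op 5: c = malloc(8) -> c = 0; heap: [0-7 ALLOC][8-39 FREE]
Op 6: c = realloc(c, 9) -> c = 0; heap: [0-8 ALLOC][9-39 FREE]
Op 7: d = malloc(12) -> d = 9; heap: [0-8 ALLOC][9-20 ALLOC][21-39 FREE]
Op 8: d = realloc(d, 15) -> d = 9; heap: [0-8 ALLOC][9-23 ALLOC][24-39 FREE]
Op 9: c = realloc(c, 13) -> c = 24; heap: [0-8 FREE][9-23 ALLOC][24-36 ALLOC][37-39 FREE]
Op 10: free(d) -> (freed d); heap: [0-23 FREE][24-36 ALLOC][37-39 FREE]
Free blocks: [24 3] total_free=27 largest=24 -> 100*(27-24)/27 = 300/27 ≈ 11.111 -> rounds to 11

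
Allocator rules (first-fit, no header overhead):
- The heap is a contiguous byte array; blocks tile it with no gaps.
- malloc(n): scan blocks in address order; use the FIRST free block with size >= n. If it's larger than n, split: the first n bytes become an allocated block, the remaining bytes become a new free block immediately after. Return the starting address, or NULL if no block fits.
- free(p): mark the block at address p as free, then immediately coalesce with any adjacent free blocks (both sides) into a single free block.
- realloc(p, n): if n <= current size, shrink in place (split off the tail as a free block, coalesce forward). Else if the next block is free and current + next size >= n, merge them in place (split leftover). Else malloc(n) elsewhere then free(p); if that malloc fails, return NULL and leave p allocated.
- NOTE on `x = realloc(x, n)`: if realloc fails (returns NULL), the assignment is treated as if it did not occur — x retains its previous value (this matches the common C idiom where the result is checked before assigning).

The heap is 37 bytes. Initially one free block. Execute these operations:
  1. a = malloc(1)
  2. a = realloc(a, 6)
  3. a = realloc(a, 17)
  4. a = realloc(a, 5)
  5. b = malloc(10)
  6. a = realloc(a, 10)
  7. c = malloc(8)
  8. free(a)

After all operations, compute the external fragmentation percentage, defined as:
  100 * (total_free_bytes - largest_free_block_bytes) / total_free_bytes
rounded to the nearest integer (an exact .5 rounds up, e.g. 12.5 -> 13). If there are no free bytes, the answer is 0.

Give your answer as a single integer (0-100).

Op 1: a = malloc(1) -> a = 0; heap: [0-0 ALLOC][1-36 FREE]
Op 2: a = realloc(a, 6) -> a = 0; heap: [0-5 ALLOC][6-36 FREE]
Op 3: a = realloc(a, 17) -> a = 0; heap: [0-16 ALLOC][17-36 FREE]
Op 4: a = realloc(a, 5) -> a = 0; heap: [0-4 ALLOC][5-36 FREE]
Op 5: b = malloc(10) -> b = 5; heap: [0-4 ALLOC][5-14 ALLOC][15-36 FREE]
Op 6: a = realloc(a, 10) -> a = 15; heap: [0-4 FREE][5-14 ALLOC][15-24 ALLOC][25-36 FREE]
Op 7: c = malloc(8) -> c = 25; heap: [0-4 FREE][5-14 ALLOC][15-24 ALLOC][25-32 ALLOC][33-36 FREE]
Op 8: free(a) -> (freed a); heap: [0-4 FREE][5-14 ALLOC][15-24 FREE][25-32 ALLOC][33-36 FREE]
Free blocks: [5 10 4] total_free=19 largest=10 -> 100*(19-10)/19 = 900/19 ≈ 47.368 -> rounds to 47

Answer: 47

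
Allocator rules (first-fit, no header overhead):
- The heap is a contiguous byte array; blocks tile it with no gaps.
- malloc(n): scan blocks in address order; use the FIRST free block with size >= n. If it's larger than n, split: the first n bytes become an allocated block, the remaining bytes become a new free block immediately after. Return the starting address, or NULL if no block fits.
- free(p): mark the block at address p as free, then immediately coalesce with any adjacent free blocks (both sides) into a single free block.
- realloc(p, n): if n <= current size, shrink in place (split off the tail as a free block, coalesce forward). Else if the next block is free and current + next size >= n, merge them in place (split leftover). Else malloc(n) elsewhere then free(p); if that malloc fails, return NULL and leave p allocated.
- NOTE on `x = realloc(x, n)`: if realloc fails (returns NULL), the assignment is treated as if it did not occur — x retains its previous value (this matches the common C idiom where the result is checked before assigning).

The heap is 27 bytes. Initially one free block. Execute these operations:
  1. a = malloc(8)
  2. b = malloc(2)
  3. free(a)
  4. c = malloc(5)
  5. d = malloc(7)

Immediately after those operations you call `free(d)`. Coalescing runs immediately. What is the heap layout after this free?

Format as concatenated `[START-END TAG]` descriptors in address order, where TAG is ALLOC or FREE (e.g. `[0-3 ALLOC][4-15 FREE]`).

Op 1: a = malloc(8) -> a = 0; heap: [0-7 ALLOC][8-26 FREE]
Op 2: b = malloc(2) -> b = 8; heap: [0-7 ALLOC][8-9 ALLOC][10-26 FREE]
Op 3: free(a) -> (freed a); heap: [0-7 FREE][8-9 ALLOC][10-26 FREE]
Op 4: c = malloc(5) -> c = 0; heap: [0-4 ALLOC][5-7 FREE][8-9 ALLOC][10-26 FREE]
Op 5: d = malloc(7) -> d = 10; heap: [0-4 ALLOC][5-7 FREE][8-9 ALLOC][10-16 ALLOC][17-26 FREE]
free(d): d = 10 -> block [10-16 ALLOC]; mark free, coalesce with adjacent free neighbors -> [0-4 ALLOC][5-7 FREE][8-9 ALLOC][10-26 FREE]

Answer: [0-4 ALLOC][5-7 FREE][8-9 ALLOC][10-26 FREE]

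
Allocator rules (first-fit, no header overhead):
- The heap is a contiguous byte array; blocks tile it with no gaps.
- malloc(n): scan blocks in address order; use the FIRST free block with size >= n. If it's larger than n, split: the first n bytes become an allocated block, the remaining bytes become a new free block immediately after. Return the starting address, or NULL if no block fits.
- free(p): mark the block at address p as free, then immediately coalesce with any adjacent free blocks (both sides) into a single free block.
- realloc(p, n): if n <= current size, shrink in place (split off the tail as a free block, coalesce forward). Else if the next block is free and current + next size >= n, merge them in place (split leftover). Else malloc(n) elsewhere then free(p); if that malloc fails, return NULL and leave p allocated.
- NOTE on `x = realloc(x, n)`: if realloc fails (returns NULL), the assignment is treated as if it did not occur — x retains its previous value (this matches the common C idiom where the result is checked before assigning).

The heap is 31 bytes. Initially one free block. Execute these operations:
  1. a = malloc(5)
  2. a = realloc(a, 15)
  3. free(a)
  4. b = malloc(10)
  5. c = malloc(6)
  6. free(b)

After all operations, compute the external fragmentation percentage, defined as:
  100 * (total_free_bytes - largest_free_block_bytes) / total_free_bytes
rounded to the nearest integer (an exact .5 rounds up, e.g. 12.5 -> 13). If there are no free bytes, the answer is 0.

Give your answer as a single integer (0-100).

Op 1: a = malloc(5) -> a = 0; heap: [0-4 ALLOC][5-30 FREE]
Op 2: a = realloc(a, 15) -> a = 0; heap: [0-14 ALLOC][15-30 FREE]
Op 3: free(a) -> (freed a); heap: [0-30 FREE]
Op 4: b = malloc(10) -> b = 0; heap: [0-9 ALLOC][10-30 FREE]
Op 5: c = malloc(6) -> c = 10; heap: [0-9 ALLOC][10-15 ALLOC][16-30 FREE]
Op 6: free(b) -> (freed b); heap: [0-9 FREE][10-15 ALLOC][16-30 FREE]
Free blocks: [10 15] total_free=25 largest=15 -> 100*(25-15)/25 = 1000/25 = 40

Answer: 40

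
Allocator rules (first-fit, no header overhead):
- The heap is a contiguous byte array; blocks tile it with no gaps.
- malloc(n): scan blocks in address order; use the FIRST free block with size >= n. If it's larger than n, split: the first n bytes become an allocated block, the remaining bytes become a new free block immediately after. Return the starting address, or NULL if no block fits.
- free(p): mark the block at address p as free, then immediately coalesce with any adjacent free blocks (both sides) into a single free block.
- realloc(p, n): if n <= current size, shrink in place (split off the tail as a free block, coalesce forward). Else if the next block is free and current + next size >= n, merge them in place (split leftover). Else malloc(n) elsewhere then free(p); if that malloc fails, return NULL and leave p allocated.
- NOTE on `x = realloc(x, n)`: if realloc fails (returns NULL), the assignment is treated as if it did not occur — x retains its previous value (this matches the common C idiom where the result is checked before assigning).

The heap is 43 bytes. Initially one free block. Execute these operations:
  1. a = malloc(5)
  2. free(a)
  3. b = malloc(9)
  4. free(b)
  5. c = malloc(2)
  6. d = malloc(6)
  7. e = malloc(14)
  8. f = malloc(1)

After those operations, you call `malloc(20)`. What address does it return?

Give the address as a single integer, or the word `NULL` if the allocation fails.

Answer: 23

Derivation:
Op 1: a = malloc(5) -> a = 0; heap: [0-4 ALLOC][5-42 FREE]
Op 2: free(a) -> (freed a); heap: [0-42 FREE]
Op 3: b = malloc(9) -> b = 0; heap: [0-8 ALLOC][9-42 FREE]
Op 4: free(b) -> (freed b); heap: [0-42 FREE]
Op 5: c = malloc(2) -> c = 0; heap: [0-1 ALLOC][2-42 FREE]
Op 6: d = malloc(6) -> d = 2; heap: [0-1 ALLOC][2-7 ALLOC][8-42 FREE]
Op 7: e = malloc(14) -> e = 8; heap: [0-1 ALLOC][2-7 ALLOC][8-21 ALLOC][22-42 FREE]
Op 8: f = malloc(1) -> f = 22; heap: [0-1 ALLOC][2-7 ALLOC][8-21 ALLOC][22-22 ALLOC][23-42 FREE]
malloc(20): first-fit scan over [0-1 ALLOC][2-7 ALLOC][8-21 ALLOC][22-22 ALLOC][23-42 FREE] -> 23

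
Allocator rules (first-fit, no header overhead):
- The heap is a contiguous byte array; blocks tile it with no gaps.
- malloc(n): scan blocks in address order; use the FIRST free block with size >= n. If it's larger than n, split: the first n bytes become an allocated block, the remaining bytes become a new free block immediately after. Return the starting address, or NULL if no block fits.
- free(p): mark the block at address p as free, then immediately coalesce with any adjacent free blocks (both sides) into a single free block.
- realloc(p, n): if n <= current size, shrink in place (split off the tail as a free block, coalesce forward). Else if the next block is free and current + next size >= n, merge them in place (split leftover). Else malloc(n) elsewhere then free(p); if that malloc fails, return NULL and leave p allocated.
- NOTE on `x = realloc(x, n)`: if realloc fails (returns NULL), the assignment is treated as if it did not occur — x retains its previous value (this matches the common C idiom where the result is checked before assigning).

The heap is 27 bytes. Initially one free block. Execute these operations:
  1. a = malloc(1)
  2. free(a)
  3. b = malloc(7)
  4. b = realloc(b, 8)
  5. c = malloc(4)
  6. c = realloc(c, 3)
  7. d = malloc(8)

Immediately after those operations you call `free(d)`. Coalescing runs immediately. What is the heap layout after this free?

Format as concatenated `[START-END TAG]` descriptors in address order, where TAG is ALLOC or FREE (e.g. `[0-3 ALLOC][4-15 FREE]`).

Op 1: a = malloc(1) -> a = 0; heap: [0-0 ALLOC][1-26 FREE]
Op 2: free(a) -> (freed a); heap: [0-26 FREE]
Op 3: b = malloc(7) -> b = 0; heap: [0-6 ALLOC][7-26 FREE]
Op 4: b = realloc(b, 8) -> b = 0; heap: [0-7 ALLOC][8-26 FREE]
Op 5: c = malloc(4) -> c = 8; heap: [0-7 ALLOC][8-11 ALLOC][12-26 FREE]
Op 6: c = realloc(c, 3) -> c = 8; heap: [0-7 ALLOC][8-10 ALLOC][11-26 FREE]
Op 7: d = malloc(8) -> d = 11; heap: [0-7 ALLOC][8-10 ALLOC][11-18 ALLOC][19-26 FREE]
free(d): d = 11 -> block [11-18 ALLOC]; mark free, coalesce with adjacent free neighbors -> [0-7 ALLOC][8-10 ALLOC][11-26 FREE]

Answer: [0-7 ALLOC][8-10 ALLOC][11-26 FREE]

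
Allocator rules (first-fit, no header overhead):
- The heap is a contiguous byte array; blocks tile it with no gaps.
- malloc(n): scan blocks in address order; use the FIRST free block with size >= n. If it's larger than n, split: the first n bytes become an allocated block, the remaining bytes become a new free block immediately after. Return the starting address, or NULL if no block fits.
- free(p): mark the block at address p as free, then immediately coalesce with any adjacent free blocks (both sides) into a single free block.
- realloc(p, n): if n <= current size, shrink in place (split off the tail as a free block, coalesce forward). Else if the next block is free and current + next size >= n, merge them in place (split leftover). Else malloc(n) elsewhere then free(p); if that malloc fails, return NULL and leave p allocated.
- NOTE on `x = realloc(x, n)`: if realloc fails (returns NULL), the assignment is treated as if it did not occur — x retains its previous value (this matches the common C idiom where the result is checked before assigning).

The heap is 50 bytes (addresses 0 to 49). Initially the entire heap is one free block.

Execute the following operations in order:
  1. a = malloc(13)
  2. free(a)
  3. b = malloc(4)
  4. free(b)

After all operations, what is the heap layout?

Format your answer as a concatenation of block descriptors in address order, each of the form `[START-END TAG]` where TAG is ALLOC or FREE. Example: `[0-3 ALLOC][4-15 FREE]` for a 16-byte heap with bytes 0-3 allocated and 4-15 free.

Op 1: a = malloc(13) -> a = 0; heap: [0-12 ALLOC][13-49 FREE]
Op 2: free(a) -> (freed a); heap: [0-49 FREE]
Op 3: b = malloc(4) -> b = 0; heap: [0-3 ALLOC][4-49 FREE]
Op 4: free(b) -> (freed b); heap: [0-49 FREE]

Answer: [0-49 FREE]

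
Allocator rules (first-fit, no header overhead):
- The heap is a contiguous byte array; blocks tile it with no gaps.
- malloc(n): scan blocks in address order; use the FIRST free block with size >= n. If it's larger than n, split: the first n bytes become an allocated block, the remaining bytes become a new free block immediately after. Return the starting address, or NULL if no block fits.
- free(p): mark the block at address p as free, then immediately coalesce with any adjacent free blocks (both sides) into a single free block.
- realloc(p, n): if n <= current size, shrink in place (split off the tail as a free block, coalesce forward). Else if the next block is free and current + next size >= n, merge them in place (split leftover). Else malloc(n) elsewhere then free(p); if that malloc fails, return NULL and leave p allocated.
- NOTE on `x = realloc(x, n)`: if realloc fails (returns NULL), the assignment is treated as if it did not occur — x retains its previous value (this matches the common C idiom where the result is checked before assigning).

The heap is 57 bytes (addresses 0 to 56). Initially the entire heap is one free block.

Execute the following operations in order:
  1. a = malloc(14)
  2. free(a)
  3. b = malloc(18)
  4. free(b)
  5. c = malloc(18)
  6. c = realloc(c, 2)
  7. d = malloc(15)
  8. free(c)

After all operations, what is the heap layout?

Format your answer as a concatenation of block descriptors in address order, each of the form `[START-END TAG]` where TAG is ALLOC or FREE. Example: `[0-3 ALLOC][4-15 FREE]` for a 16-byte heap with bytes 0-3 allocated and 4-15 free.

Op 1: a = malloc(14) -> a = 0; heap: [0-13 ALLOC][14-56 FREE]
Op 2: free(a) -> (freed a); heap: [0-56 FREE]
Op 3: b = malloc(18) -> b = 0; heap: [0-17 ALLOC][18-56 FREE]
Op 4: free(b) -> (freed b); heap: [0-56 FREE]
Op 5: c = malloc(18) -> c = 0; heap: [0-17 ALLOC][18-56 FREE]
Op 6: c = realloc(c, 2) -> c = 0; heap: [0-1 ALLOC][2-56 FREE]
Op 7: d = malloc(15) -> d = 2; heap: [0-1 ALLOC][2-16 ALLOC][17-56 FREE]
Op 8: free(c) -> (freed c); heap: [0-1 FREE][2-16 ALLOC][17-56 FREE]

Answer: [0-1 FREE][2-16 ALLOC][17-56 FREE]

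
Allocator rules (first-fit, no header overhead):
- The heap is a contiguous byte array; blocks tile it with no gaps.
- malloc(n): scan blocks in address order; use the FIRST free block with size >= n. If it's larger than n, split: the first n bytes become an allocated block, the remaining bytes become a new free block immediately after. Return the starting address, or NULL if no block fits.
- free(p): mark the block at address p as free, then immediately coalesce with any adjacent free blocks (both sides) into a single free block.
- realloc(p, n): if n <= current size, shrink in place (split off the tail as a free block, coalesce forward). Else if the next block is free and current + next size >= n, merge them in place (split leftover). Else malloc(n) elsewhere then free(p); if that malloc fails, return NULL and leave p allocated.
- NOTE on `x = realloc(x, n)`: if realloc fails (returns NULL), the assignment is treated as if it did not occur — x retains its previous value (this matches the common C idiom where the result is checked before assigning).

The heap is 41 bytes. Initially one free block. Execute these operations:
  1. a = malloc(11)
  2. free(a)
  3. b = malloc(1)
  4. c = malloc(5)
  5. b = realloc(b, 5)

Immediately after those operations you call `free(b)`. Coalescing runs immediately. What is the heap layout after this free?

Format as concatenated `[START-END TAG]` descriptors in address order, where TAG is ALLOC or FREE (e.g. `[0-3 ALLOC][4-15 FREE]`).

Op 1: a = malloc(11) -> a = 0; heap: [0-10 ALLOC][11-40 FREE]
Op 2: free(a) -> (freed a); heap: [0-40 FREE]
Op 3: b = malloc(1) -> b = 0; heap: [0-0 ALLOC][1-40 FREE]
Op 4: c = malloc(5) -> c = 1; heap: [0-0 ALLOC][1-5 ALLOC][6-40 FREE]
Op 5: b = realloc(b, 5) -> b = 6; heap: [0-0 FREE][1-5 ALLOC][6-10 ALLOC][11-40 FREE]
free(b): b = 6 -> block [6-10 ALLOC]; mark free, coalesce with adjacent free neighbors -> [0-0 FREE][1-5 ALLOC][6-40 FREE]

Answer: [0-0 FREE][1-5 ALLOC][6-40 FREE]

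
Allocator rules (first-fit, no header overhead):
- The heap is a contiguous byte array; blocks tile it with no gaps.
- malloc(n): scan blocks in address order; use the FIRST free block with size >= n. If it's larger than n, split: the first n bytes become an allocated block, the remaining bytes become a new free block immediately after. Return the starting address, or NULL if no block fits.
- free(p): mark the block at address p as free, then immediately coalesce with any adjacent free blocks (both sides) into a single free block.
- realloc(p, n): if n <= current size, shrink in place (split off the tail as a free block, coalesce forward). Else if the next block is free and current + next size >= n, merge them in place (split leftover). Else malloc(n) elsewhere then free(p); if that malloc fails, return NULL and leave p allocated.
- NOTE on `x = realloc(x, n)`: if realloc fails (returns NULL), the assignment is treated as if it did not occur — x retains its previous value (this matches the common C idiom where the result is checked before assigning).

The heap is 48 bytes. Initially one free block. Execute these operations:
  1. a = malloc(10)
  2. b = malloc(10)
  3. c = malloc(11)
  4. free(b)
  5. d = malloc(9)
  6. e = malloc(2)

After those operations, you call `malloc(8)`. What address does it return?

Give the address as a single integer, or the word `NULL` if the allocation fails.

Op 1: a = malloc(10) -> a = 0; heap: [0-9 ALLOC][10-47 FREE]
Op 2: b = malloc(10) -> b = 10; heap: [0-9 ALLOC][10-19 ALLOC][20-47 FREE]
Op 3: c = malloc(11) -> c = 20; heap: [0-9 ALLOC][10-19 ALLOC][20-30 ALLOC][31-47 FREE]
Op 4: free(b) -> (freed b); heap: [0-9 ALLOC][10-19 FREE][20-30 ALLOC][31-47 FREE]
Op 5: d = malloc(9) -> d = 10; heap: [0-9 ALLOC][10-18 ALLOC][19-19 FREE][20-30 ALLOC][31-47 FREE]
Op 6: e = malloc(2) -> e = 31; heap: [0-9 ALLOC][10-18 ALLOC][19-19 FREE][20-30 ALLOC][31-32 ALLOC][33-47 FREE]
malloc(8): first-fit scan over [0-9 ALLOC][10-18 ALLOC][19-19 FREE][20-30 ALLOC][31-32 ALLOC][33-47 FREE] -> 33

Answer: 33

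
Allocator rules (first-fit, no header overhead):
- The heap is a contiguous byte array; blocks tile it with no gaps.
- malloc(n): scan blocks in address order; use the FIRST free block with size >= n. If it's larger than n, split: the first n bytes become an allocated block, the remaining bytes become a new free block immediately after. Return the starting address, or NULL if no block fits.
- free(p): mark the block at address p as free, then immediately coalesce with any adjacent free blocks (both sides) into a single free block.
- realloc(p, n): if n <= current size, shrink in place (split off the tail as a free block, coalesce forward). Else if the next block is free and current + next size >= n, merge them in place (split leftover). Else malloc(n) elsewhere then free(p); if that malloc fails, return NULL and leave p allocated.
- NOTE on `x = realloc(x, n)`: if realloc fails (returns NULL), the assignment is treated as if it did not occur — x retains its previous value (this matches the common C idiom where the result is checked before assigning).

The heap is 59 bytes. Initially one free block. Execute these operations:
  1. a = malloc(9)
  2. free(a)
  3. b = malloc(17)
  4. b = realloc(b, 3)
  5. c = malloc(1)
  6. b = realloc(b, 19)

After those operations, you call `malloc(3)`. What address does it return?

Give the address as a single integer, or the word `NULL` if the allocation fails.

Answer: 0

Derivation:
Op 1: a = malloc(9) -> a = 0; heap: [0-8 ALLOC][9-58 FREE]
Op 2: free(a) -> (freed a); heap: [0-58 FREE]
Op 3: b = malloc(17) -> b = 0; heap: [0-16 ALLOC][17-58 FREE]
Op 4: b = realloc(b, 3) -> b = 0; heap: [0-2 ALLOC][3-58 FREE]
Op 5: c = malloc(1) -> c = 3; heap: [0-2 ALLOC][3-3 ALLOC][4-58 FREE]
Op 6: b = realloc(b, 19) -> b = 4; heap: [0-2 FREE][3-3 ALLOC][4-22 ALLOC][23-58 FREE]
malloc(3): first-fit scan over [0-2 FREE][3-3 ALLOC][4-22 ALLOC][23-58 FREE] -> 0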